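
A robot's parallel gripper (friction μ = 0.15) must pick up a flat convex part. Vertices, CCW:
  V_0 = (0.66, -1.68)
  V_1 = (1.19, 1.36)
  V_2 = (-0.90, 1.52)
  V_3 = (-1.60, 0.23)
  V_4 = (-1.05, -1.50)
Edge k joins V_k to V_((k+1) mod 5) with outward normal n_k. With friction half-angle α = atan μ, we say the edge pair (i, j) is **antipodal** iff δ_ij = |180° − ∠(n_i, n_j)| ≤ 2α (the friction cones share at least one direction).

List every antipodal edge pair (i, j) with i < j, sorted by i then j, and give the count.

count = 1; pairs: (1,4)

α = atan 0.15 = 8.53°;  2α = 17.06°
n_0 = (+0.9851, -0.1718)
n_1 = (+0.0763, +0.9971)
n_2 = (-0.8789, +0.4769)
n_3 = (-0.9530, -0.3030)
n_4 = (-0.1047, -0.9945)
  (0,1): δ = 84.49°  ·
  (0,2): δ = 18.60°  ·
  (0,3): δ = 27.53°  ·
  (0,4): δ = 93.88°  ·
  (1,2): δ = 114.11°  ·
  (1,3): δ = 67.99°  ·
  (1,4): δ = 1.63°  ✓
  (2,3): δ = 133.88°  ·
  (2,4): δ = 67.52°  ·
  (3,4): δ = 113.65°  ·
antipodal pairs: 1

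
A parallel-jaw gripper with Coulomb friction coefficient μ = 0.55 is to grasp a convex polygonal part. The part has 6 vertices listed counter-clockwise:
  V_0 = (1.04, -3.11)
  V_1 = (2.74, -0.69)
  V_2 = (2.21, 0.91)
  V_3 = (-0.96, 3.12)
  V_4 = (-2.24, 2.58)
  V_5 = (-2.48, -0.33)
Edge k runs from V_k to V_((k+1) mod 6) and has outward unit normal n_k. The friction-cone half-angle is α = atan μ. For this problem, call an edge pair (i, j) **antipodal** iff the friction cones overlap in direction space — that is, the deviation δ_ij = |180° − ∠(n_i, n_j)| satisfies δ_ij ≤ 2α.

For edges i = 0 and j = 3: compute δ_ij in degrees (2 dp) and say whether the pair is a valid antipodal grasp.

δ = 32.04°, valid

α = atan 0.55 = 28.81°;  2α = 57.62°
edge 0: e_0 = (+1.70, +2.42);  n_0 = (+0.8183, -0.5748)
edge 3: e_3 = (-1.28, -0.54);  n_3 = (-0.3887, +0.9214)
∠(n_0, n_3) = 147.96°
δ = |180° − 147.96°| = 32.04°
32.04° ≤ 2α = 57.62°  →  valid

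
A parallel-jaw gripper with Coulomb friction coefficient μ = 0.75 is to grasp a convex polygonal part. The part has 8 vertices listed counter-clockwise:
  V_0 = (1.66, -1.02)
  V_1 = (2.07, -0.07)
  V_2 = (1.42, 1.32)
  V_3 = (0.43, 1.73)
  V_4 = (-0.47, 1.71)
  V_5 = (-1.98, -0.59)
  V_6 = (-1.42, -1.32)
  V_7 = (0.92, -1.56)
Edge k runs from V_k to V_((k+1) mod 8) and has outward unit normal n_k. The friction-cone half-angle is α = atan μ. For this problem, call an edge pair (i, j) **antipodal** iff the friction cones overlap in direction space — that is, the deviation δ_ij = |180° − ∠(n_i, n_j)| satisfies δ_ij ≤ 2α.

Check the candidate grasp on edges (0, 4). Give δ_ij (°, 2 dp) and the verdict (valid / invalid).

δ = 9.94°, valid

α = atan 0.75 = 36.87°;  2α = 73.74°
edge 0: e_0 = (+0.41, +0.95);  n_0 = (+0.9181, -0.3963)
edge 4: e_4 = (-1.51, -2.30);  n_4 = (-0.8359, +0.5488)
∠(n_0, n_4) = 170.06°
δ = |180° − 170.06°| = 9.94°
9.94° ≤ 2α = 73.74°  →  valid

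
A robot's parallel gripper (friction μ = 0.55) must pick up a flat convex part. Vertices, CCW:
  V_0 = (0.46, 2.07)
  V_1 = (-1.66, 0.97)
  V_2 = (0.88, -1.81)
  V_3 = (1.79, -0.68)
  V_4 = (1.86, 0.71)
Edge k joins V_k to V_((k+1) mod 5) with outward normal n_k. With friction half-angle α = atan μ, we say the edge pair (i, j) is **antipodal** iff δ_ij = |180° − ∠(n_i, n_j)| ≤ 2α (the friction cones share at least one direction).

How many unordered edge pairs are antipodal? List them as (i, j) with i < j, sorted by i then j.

count = 3; pairs: (0,2), (1,3), (1,4)

α = atan 0.55 = 28.81°;  2α = 57.62°
n_0 = (-0.4606, +0.8876)
n_1 = (-0.7383, -0.6745)
n_2 = (+0.7788, -0.6272)
n_3 = (+0.9987, -0.0503)
n_4 = (+0.6968, +0.7173)
  (0,1): δ = 75.01°  ·
  (0,2): δ = 23.73°  ✓
  (0,3): δ = 59.69°  ·
  (0,4): δ = 108.41°  ·
  (1,2): δ = 81.26°  ·
  (1,3): δ = 45.30°  ✓
  (1,4): δ = 3.41°  ✓
  (2,3): δ = 144.04°  ·
  (2,4): δ = 95.32°  ·
  (3,4): δ = 131.29°  ·
antipodal pairs: 3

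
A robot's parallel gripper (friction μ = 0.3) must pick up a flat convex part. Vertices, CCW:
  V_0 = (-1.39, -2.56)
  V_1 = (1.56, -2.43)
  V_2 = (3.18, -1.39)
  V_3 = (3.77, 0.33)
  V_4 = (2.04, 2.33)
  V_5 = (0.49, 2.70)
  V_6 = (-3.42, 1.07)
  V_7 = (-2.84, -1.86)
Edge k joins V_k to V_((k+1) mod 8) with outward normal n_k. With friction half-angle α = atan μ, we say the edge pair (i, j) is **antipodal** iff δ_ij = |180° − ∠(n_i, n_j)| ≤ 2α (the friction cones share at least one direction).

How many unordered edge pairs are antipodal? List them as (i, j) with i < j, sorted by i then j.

count = 7; pairs: (0,4), (0,5), (1,5), (2,6), (3,6), (3,7), (4,7)

α = atan 0.3 = 16.70°;  2α = 33.40°
n_0 = (+0.0440, -0.9990)
n_1 = (+0.5402, -0.8415)
n_2 = (+0.9459, -0.3245)
n_3 = (+0.7563, +0.6542)
n_4 = (+0.2322, +0.9727)
n_5 = (-0.3848, +0.9230)
n_6 = (-0.9810, -0.1942)
n_7 = (-0.4347, -0.9006)
  (0,1): δ = 149.82°  ·
  (0,2): δ = 111.46°  ·
  (0,3): δ = 51.66°  ·
  (0,4): δ = 15.95°  ✓
  (0,5): δ = 20.11°  ✓
  (0,6): δ = 98.67°  ·
  (0,7): δ = 151.71°  ·
  (1,2): δ = 141.63°  ·
  (1,3): δ = 81.84°  ·
  (1,4): δ = 46.13°  ·
  (1,5): δ = 10.07°  ✓
  (1,6): δ = 68.50°  ·
  (1,7): δ = 121.53°  ·
  (2,3): δ = 120.21°  ·
  (2,4): δ = 84.49°  ·
  (2,5): δ = 48.44°  ·
  (2,6): δ = 30.13°  ✓
  (2,7): δ = 83.16°  ·
  (3,4): δ = 144.29°  ·
  (3,5): δ = 108.23°  ·
  (3,6): δ = 29.66°  ✓
  (3,7): δ = 23.37°  ✓
  (4,5): δ = 143.94°  ·
  (4,6): δ = 65.38°  ·
  (4,7): δ = 12.34°  ✓
  (5,6): δ = 101.43°  ·
  (5,7): δ = 48.40°  ·
  (6,7): δ = 126.97°  ·
antipodal pairs: 7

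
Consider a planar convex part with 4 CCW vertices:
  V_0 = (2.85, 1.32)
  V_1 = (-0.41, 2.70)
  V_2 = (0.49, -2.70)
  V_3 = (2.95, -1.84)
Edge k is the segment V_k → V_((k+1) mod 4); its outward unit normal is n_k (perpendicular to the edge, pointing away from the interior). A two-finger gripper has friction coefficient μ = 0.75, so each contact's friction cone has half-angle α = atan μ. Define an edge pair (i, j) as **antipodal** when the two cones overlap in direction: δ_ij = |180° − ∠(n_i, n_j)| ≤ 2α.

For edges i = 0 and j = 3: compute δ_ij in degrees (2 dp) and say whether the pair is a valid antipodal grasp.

α = atan 0.75 = 36.87°;  2α = 73.74°
edge 0: e_0 = (-3.26, +1.38);  n_0 = (+0.3898, +0.9209)
edge 3: e_3 = (-0.10, +3.16);  n_3 = (+0.9995, +0.0316)
∠(n_0, n_3) = 65.24°
δ = |180° − 65.24°| = 114.76°
114.76° > 2α = 73.74°  →  invalid

δ = 114.76°, invalid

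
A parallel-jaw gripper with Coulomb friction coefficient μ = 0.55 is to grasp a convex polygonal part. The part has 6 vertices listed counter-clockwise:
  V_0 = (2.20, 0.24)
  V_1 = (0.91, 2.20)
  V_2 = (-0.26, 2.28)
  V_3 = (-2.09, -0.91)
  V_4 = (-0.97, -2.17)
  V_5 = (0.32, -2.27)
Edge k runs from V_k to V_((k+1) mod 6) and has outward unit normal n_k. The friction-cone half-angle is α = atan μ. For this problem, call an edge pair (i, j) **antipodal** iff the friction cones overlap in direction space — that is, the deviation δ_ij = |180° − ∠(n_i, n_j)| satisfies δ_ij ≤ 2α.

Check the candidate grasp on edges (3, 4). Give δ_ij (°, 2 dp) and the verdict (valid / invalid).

δ = 136.07°, invalid

α = atan 0.55 = 28.81°;  2α = 57.62°
edge 3: e_3 = (+1.12, -1.26);  n_3 = (-0.7474, -0.6644)
edge 4: e_4 = (+1.29, -0.10);  n_4 = (-0.0773, -0.9970)
∠(n_3, n_4) = 43.93°
δ = |180° − 43.93°| = 136.07°
136.07° > 2α = 57.62°  →  invalid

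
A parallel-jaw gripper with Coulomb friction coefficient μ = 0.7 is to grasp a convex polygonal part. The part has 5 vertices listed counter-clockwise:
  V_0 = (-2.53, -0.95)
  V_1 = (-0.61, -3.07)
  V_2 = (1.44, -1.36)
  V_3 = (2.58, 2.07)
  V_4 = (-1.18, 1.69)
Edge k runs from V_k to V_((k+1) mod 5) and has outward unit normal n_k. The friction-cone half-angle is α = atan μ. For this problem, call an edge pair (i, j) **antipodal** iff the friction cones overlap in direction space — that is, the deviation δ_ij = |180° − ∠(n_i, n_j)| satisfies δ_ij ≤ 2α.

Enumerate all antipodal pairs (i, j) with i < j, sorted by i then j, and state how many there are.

count = 6; pairs: (0,2), (0,3), (1,3), (1,4), (2,3), (2,4)

α = atan 0.7 = 34.99°;  2α = 69.98°
n_0 = (-0.7412, -0.6713)
n_1 = (+0.6406, -0.7679)
n_2 = (+0.9490, -0.3154)
n_3 = (-0.1006, +0.9949)
n_4 = (-0.8903, +0.4553)
  (0,1): δ = 92.33°  ·
  (0,2): δ = 60.55°  ✓
  (0,3): δ = 53.61°  ✓
  (0,4): δ = 110.75°  ·
  (1,2): δ = 148.22°  ·
  (1,3): δ = 34.06°  ✓
  (1,4): δ = 23.08°  ✓
  (2,3): δ = 65.84°  ✓
  (2,4): δ = 8.70°  ✓
  (3,4): δ = 122.85°  ·
antipodal pairs: 6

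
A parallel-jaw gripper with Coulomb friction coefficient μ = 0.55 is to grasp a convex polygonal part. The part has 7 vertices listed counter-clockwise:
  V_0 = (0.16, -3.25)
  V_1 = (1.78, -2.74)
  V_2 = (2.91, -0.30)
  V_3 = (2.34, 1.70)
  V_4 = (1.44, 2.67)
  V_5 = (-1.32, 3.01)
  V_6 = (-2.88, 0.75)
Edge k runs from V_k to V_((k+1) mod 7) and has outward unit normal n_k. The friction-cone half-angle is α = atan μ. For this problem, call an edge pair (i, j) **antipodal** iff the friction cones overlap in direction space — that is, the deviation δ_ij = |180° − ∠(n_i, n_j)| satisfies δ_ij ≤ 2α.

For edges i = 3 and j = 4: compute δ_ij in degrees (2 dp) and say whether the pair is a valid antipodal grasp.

α = atan 0.55 = 28.81°;  2α = 57.62°
edge 3: e_3 = (-0.90, +0.97);  n_3 = (+0.7331, +0.6802)
edge 4: e_4 = (-2.76, +0.34);  n_4 = (+0.1223, +0.9925)
∠(n_3, n_4) = 40.12°
δ = |180° − 40.12°| = 139.88°
139.88° > 2α = 57.62°  →  invalid

δ = 139.88°, invalid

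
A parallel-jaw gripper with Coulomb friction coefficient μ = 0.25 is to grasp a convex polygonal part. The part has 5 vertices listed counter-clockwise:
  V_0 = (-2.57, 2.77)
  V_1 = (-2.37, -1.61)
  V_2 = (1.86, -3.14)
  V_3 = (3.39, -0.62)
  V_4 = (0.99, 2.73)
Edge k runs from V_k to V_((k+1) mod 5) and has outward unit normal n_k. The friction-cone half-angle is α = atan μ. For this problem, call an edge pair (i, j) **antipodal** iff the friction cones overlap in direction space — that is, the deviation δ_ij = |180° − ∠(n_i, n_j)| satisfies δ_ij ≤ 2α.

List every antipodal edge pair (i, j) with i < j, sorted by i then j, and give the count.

count = 1; pairs: (1,4)

α = atan 0.25 = 14.04°;  2α = 28.07°
n_0 = (-0.9990, -0.0456)
n_1 = (-0.3401, -0.9404)
n_2 = (+0.8548, -0.5190)
n_3 = (+0.8129, +0.5824)
n_4 = (+0.0112, +0.9999)
  (0,1): δ = 112.50°  ·
  (0,2): δ = 33.88°  ·
  (0,3): δ = 33.00°  ·
  (0,4): δ = 86.74°  ·
  (1,2): δ = 101.38°  ·
  (1,3): δ = 34.50°  ·
  (1,4): δ = 19.24°  ✓
  (2,3): δ = 113.12°  ·
  (2,4): δ = 59.38°  ·
  (3,4): δ = 126.26°  ·
antipodal pairs: 1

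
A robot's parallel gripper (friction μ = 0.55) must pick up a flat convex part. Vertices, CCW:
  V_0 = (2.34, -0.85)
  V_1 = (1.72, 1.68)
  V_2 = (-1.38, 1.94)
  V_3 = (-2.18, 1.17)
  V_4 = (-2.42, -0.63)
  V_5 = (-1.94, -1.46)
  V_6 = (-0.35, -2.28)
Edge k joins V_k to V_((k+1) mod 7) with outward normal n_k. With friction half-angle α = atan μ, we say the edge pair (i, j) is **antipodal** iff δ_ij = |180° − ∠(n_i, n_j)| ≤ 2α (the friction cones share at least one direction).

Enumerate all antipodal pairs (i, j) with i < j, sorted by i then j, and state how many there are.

count = 8; pairs: (0,3), (0,4), (0,5), (1,4), (1,5), (1,6), (2,6), (3,6)

α = atan 0.55 = 28.81°;  2α = 57.62°
n_0 = (+0.9713, +0.2380)
n_1 = (+0.0836, +0.9965)
n_2 = (-0.6935, +0.7205)
n_3 = (-0.9912, +0.1322)
n_4 = (-0.8657, -0.5006)
n_5 = (-0.4584, -0.8888)
n_6 = (+0.4694, -0.8830)
  (0,1): δ = 108.56°  ·
  (0,2): δ = 59.86°  ·
  (0,3): δ = 21.36°  ✓
  (0,4): δ = 16.27°  ✓
  (0,5): δ = 48.95°  ✓
  (0,6): δ = 104.23°  ·
  (1,2): δ = 131.30°  ·
  (1,3): δ = 92.80°  ·
  (1,4): δ = 55.16°  ✓
  (1,5): δ = 22.49°  ✓
  (1,6): δ = 32.79°  ✓
  (2,3): δ = 141.50°  ·
  (2,4): δ = 103.86°  ·
  (2,5): δ = 71.19°  ·
  (2,6): δ = 15.91°  ✓
  (3,4): δ = 142.36°  ·
  (3,5): δ = 109.69°  ·
  (3,6): δ = 54.41°  ✓
  (4,5): δ = 147.32°  ·
  (4,6): δ = 92.05°  ·
  (5,6): δ = 124.72°  ·
antipodal pairs: 8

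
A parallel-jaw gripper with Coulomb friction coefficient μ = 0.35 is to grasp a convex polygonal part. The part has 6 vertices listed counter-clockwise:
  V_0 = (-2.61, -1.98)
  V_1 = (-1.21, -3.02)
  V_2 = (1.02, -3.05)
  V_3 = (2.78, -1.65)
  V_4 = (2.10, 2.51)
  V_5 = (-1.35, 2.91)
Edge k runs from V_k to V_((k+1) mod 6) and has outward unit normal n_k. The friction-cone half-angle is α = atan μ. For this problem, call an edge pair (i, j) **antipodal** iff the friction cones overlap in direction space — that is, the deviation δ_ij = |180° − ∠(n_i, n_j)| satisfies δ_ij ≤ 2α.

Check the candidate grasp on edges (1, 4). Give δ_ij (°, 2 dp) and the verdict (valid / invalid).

α = atan 0.35 = 19.29°;  2α = 38.58°
edge 1: e_1 = (+2.23, -0.03);  n_1 = (-0.0135, -0.9999)
edge 4: e_4 = (-3.45, +0.40);  n_4 = (+0.1152, +0.9933)
∠(n_1, n_4) = 174.16°
δ = |180° − 174.16°| = 5.84°
5.84° ≤ 2α = 38.58°  →  valid

δ = 5.84°, valid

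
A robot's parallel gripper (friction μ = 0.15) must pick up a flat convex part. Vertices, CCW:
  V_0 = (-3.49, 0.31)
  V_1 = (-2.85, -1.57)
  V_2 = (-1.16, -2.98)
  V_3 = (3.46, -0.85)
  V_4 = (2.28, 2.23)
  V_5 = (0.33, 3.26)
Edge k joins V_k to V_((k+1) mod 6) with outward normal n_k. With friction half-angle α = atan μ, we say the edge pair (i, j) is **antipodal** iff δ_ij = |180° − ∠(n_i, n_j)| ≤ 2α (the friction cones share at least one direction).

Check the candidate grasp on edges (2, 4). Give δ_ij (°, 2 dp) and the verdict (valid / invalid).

δ = 52.59°, invalid

α = atan 0.15 = 8.53°;  2α = 17.06°
edge 2: e_2 = (+4.62, +2.13);  n_2 = (+0.4187, -0.9081)
edge 4: e_4 = (-1.95, +1.03);  n_4 = (+0.4671, +0.8842)
∠(n_2, n_4) = 127.41°
δ = |180° − 127.41°| = 52.59°
52.59° > 2α = 17.06°  →  invalid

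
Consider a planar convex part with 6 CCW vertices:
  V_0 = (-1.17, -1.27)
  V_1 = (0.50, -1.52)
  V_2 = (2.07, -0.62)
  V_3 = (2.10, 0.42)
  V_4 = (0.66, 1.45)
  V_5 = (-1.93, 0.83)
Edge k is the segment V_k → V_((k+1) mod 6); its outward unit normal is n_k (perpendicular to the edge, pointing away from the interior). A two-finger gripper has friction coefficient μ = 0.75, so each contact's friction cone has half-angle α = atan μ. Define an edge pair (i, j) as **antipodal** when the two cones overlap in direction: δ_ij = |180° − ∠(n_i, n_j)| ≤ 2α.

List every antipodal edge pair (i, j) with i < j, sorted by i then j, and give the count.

α = atan 0.75 = 36.87°;  2α = 73.74°
n_0 = (-0.1481, -0.9890)
n_1 = (+0.4973, -0.8676)
n_2 = (+0.9996, -0.0288)
n_3 = (+0.5818, +0.8134)
n_4 = (-0.2328, +0.9725)
n_5 = (-0.9403, -0.3403)
  (0,1): δ = 141.66°  ·
  (0,2): δ = 83.14°  ·
  (0,3): δ = 27.06°  ✓
  (0,4): δ = 21.98°  ✓
  (0,5): δ = 118.41°  ·
  (1,2): δ = 121.48°  ·
  (1,3): δ = 65.40°  ✓
  (1,4): δ = 16.36°  ✓
  (1,5): δ = 80.07°  ·
  (2,3): δ = 123.92°  ·
  (2,4): δ = 74.89°  ·
  (2,5): δ = 21.55°  ✓
  (3,4): δ = 130.96°  ·
  (3,5): δ = 34.53°  ✓
  (4,5): δ = 83.57°  ·
antipodal pairs: 6

count = 6; pairs: (0,3), (0,4), (1,3), (1,4), (2,5), (3,5)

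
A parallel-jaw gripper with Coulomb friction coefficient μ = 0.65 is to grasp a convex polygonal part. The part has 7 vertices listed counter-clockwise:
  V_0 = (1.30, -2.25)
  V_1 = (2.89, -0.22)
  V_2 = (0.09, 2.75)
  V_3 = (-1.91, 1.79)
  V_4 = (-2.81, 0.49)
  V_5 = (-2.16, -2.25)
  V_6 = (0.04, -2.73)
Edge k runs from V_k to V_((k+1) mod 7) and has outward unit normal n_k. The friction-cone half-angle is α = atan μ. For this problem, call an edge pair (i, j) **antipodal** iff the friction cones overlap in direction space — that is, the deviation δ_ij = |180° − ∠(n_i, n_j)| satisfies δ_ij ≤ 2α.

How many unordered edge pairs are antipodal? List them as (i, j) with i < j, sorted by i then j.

α = atan 0.65 = 33.02°;  2α = 66.05°
n_0 = (+0.7873, -0.6166)
n_1 = (+0.7276, +0.6860)
n_2 = (-0.4327, +0.9015)
n_3 = (-0.8222, +0.5692)
n_4 = (-0.9730, -0.2308)
n_5 = (-0.2132, -0.9770)
n_6 = (+0.3560, -0.9345)
  (0,1): δ = 98.62°  ·
  (0,2): δ = 26.29°  ✓
  (0,3): δ = 3.37°  ✓
  (0,4): δ = 51.42°  ✓
  (0,5): δ = 115.76°  ·
  (0,6): δ = 148.92°  ·
  (1,2): δ = 107.67°  ·
  (1,3): δ = 78.01°  ·
  (1,4): δ = 29.97°  ✓
  (1,5): δ = 34.38°  ✓
  (1,6): δ = 67.54°  ·
  (2,3): δ = 150.34°  ·
  (2,4): δ = 102.30°  ·
  (2,5): δ = 37.95°  ✓
  (2,6): δ = 4.79°  ✓
  (3,4): δ = 131.96°  ·
  (3,5): δ = 67.61°  ·
  (3,6): δ = 34.45°  ✓
  (4,5): δ = 115.65°  ·
  (4,6): δ = 82.49°  ·
  (5,6): δ = 146.84°  ·
antipodal pairs: 8

count = 8; pairs: (0,2), (0,3), (0,4), (1,4), (1,5), (2,5), (2,6), (3,6)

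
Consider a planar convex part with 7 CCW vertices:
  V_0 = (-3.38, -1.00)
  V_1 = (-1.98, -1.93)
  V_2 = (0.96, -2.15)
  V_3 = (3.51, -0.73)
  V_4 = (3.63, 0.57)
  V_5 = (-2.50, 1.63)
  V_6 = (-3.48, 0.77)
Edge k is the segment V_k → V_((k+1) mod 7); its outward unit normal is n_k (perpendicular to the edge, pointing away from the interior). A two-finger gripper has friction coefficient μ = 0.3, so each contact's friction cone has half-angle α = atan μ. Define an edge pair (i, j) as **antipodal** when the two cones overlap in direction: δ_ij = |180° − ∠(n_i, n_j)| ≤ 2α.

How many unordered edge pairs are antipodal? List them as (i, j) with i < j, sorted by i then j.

count = 4; pairs: (0,4), (1,4), (2,5), (3,6)

α = atan 0.3 = 16.70°;  2α = 33.40°
n_0 = (-0.5533, -0.8330)
n_1 = (-0.0746, -0.9972)
n_2 = (+0.4865, -0.8737)
n_3 = (+0.9958, -0.0919)
n_4 = (+0.1704, +0.9854)
n_5 = (-0.6596, +0.7516)
n_6 = (-0.9984, -0.0564)
  (0,1): δ = 150.68°  ·
  (0,2): δ = 117.29°  ·
  (0,3): δ = 61.68°  ·
  (0,4): δ = 23.78°  ✓
  (0,5): δ = 74.86°  ·
  (0,6): δ = 126.83°  ·
  (1,2): δ = 146.61°  ·
  (1,3): δ = 90.99°  ·
  (1,4): δ = 5.53°  ✓
  (1,5): δ = 45.55°  ·
  (1,6): δ = 97.51°  ·
  (2,3): δ = 124.39°  ·
  (2,4): δ = 38.92°  ·
  (2,5): δ = 12.16°  ✓
  (2,6): δ = 64.12°  ·
  (3,4): δ = 94.54°  ·
  (3,5): δ = 43.46°  ·
  (3,6): δ = 8.51°  ✓
  (4,5): δ = 128.92°  ·
  (4,6): δ = 76.96°  ·
  (5,6): δ = 128.03°  ·
antipodal pairs: 4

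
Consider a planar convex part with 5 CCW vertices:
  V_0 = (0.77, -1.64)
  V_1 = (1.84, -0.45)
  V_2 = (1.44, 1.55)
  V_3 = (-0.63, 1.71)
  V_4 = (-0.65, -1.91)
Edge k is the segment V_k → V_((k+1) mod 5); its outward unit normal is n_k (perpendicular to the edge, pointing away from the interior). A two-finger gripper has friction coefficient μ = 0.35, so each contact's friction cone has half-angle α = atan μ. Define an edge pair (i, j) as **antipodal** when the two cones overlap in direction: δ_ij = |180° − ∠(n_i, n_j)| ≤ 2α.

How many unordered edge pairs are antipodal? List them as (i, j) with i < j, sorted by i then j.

count = 2; pairs: (1,3), (2,4)

α = atan 0.35 = 19.29°;  2α = 38.58°
n_0 = (+0.7436, -0.6686)
n_1 = (+0.9806, +0.1961)
n_2 = (+0.0771, +0.9970)
n_3 = (-1.0000, +0.0055)
n_4 = (+0.1868, -0.9824)
  (0,1): δ = 126.73°  ·
  (0,2): δ = 52.46°  ·
  (0,3): δ = 41.64°  ·
  (0,4): δ = 142.73°  ·
  (1,2): δ = 105.73°  ·
  (1,3): δ = 11.63°  ✓
  (1,4): δ = 89.46°  ·
  (2,3): δ = 85.90°  ·
  (2,4): δ = 15.19°  ✓
  (3,4): δ = 78.92°  ·
antipodal pairs: 2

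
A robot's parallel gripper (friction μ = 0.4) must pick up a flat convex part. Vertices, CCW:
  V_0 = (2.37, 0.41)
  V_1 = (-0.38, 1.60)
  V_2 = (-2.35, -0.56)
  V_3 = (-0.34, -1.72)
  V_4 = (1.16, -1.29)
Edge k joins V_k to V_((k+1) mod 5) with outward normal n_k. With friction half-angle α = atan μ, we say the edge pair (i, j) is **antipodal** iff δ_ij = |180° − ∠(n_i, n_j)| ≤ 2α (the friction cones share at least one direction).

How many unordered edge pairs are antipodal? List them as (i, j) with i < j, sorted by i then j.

count = 4; pairs: (0,2), (0,3), (1,3), (1,4)

α = atan 0.4 = 21.80°;  2α = 43.60°
n_0 = (+0.3971, +0.9178)
n_1 = (-0.7389, +0.6739)
n_2 = (-0.4998, -0.8661)
n_3 = (+0.2756, -0.9613)
n_4 = (+0.8147, -0.5799)
  (0,1): δ = 108.97°  ·
  (0,2): δ = 6.59°  ✓
  (0,3): δ = 39.40°  ✓
  (0,4): δ = 77.96°  ·
  (1,2): δ = 77.62°  ·
  (1,3): δ = 31.64°  ✓
  (1,4): δ = 6.92°  ✓
  (2,3): δ = 134.01°  ·
  (2,4): δ = 95.45°  ·
  (3,4): δ = 141.44°  ·
antipodal pairs: 4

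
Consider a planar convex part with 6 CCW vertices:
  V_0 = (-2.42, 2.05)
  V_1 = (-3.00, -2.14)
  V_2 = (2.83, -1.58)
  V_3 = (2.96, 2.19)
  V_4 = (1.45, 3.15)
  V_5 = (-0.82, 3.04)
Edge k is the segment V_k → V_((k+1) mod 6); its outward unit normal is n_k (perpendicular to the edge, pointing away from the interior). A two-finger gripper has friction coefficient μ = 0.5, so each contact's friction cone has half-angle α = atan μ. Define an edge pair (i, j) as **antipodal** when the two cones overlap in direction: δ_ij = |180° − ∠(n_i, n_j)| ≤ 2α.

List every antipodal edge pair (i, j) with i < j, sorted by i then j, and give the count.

α = atan 0.5 = 26.57°;  2α = 53.13°
n_0 = (-0.9906, +0.1371)
n_1 = (+0.0956, -0.9954)
n_2 = (+0.9994, -0.0345)
n_3 = (+0.5365, +0.8439)
n_4 = (-0.0484, +0.9988)
n_5 = (-0.5262, +0.8504)
  (0,1): δ = 76.63°  ·
  (0,2): δ = 5.91°  ✓
  (0,3): δ = 65.43°  ·
  (0,4): δ = 100.66°  ·
  (0,5): δ = 129.63°  ·
  (1,2): δ = 97.46°  ·
  (1,3): δ = 37.93°  ✓
  (1,4): δ = 2.71°  ✓
  (1,5): δ = 26.26°  ✓
  (2,3): δ = 120.47°  ·
  (2,4): δ = 85.25°  ·
  (2,5): δ = 56.28°  ·
  (3,4): δ = 144.78°  ·
  (3,5): δ = 115.81°  ·
  (4,5): δ = 151.03°  ·
antipodal pairs: 4

count = 4; pairs: (0,2), (1,3), (1,4), (1,5)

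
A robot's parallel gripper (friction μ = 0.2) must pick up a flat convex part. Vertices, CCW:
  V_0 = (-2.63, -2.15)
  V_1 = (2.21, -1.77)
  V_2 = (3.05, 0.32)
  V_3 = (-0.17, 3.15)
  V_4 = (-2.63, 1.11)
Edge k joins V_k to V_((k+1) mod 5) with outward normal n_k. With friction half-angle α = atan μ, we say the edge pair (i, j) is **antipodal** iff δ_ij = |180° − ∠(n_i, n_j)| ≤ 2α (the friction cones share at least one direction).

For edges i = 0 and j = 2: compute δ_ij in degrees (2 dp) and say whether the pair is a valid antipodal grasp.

δ = 45.80°, invalid

α = atan 0.2 = 11.31°;  2α = 22.62°
edge 0: e_0 = (+4.84, +0.38);  n_0 = (+0.0783, -0.9969)
edge 2: e_2 = (-3.22, +2.83);  n_2 = (+0.6602, +0.7511)
∠(n_0, n_2) = 134.20°
δ = |180° − 134.20°| = 45.80°
45.80° > 2α = 22.62°  →  invalid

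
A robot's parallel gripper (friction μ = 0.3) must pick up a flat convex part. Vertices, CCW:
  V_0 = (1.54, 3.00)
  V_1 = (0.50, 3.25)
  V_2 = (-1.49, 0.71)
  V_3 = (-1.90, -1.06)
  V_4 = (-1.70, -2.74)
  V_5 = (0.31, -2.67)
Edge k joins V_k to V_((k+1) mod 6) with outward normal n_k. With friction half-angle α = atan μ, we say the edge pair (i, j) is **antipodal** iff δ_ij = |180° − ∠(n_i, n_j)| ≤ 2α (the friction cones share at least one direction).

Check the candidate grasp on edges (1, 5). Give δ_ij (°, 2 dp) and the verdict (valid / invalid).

α = atan 0.3 = 16.70°;  2α = 33.40°
edge 1: e_1 = (-1.99, -2.54);  n_1 = (-0.7872, +0.6167)
edge 5: e_5 = (+1.23, +5.67);  n_5 = (+0.9773, -0.2120)
∠(n_1, n_5) = 154.16°
δ = |180° − 154.16°| = 25.84°
25.84° ≤ 2α = 33.40°  →  valid

δ = 25.84°, valid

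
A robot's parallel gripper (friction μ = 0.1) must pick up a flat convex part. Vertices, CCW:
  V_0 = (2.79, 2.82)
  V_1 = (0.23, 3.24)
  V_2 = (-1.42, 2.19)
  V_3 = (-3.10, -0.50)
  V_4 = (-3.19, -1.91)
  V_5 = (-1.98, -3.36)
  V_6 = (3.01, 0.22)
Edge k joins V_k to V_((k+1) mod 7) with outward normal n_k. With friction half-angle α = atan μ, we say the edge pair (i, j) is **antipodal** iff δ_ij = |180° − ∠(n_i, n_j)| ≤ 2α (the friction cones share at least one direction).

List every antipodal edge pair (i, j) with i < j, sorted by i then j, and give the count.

count = 2; pairs: (1,5), (3,6)

α = atan 0.1 = 5.71°;  2α = 11.42°
n_0 = (+0.1619, +0.9868)
n_1 = (-0.5369, +0.8437)
n_2 = (-0.8482, +0.5297)
n_3 = (-0.9980, +0.0637)
n_4 = (-0.7678, -0.6407)
n_5 = (+0.5829, -0.8125)
n_6 = (+0.9964, +0.0843)
  (0,1): δ = 138.21°  ·
  (0,2): δ = 112.67°  ·
  (0,3): δ = 84.34°  ·
  (0,4): δ = 40.84°  ·
  (0,5): δ = 44.97°  ·
  (0,6): δ = 104.15°  ·
  (1,2): δ = 154.46°  ·
  (1,3): δ = 126.12°  ·
  (1,4): δ = 82.63°  ·
  (1,5): δ = 3.19°  ✓
  (1,6): δ = 62.37°  ·
  (2,3): δ = 151.67°  ·
  (2,4): δ = 108.17°  ·
  (2,5): δ = 22.36°  ·
  (2,6): δ = 36.82°  ·
  (3,4): δ = 136.50°  ·
  (3,5): δ = 50.69°  ·
  (3,6): δ = 8.49°  ✓
  (4,5): δ = 94.19°  ·
  (4,6): δ = 35.01°  ·
  (5,6): δ = 120.82°  ·
antipodal pairs: 2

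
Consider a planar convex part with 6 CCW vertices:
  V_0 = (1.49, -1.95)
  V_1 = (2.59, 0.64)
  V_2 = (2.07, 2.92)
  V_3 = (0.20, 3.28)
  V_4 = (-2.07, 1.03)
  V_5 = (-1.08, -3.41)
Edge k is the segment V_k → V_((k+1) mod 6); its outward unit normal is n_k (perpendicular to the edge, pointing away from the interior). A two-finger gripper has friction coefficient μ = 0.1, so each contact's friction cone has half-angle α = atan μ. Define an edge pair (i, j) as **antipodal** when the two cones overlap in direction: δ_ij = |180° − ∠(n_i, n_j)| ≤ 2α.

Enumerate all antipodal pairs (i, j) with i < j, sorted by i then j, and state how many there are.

count = 1; pairs: (1,4)

α = atan 0.1 = 5.71°;  2α = 11.42°
n_0 = (+0.9204, -0.3909)
n_1 = (+0.9750, +0.2224)
n_2 = (+0.1890, +0.9820)
n_3 = (-0.7040, +0.7102)
n_4 = (-0.9760, -0.2176)
n_5 = (+0.4940, -0.8695)
  (0,1): δ = 144.14°  ·
  (0,2): δ = 77.89°  ·
  (0,3): δ = 22.24°  ·
  (0,4): δ = 35.58°  ·
  (0,5): δ = 142.61°  ·
  (1,2): δ = 113.74°  ·
  (1,3): δ = 58.10°  ·
  (1,4): δ = 0.28°  ✓
  (1,5): δ = 106.75°  ·
  (2,3): δ = 124.36°  ·
  (2,4): δ = 66.53°  ·
  (2,5): δ = 40.50°  ·
  (3,4): δ = 122.18°  ·
  (3,5): δ = 15.15°  ·
  (4,5): δ = 72.97°  ·
antipodal pairs: 1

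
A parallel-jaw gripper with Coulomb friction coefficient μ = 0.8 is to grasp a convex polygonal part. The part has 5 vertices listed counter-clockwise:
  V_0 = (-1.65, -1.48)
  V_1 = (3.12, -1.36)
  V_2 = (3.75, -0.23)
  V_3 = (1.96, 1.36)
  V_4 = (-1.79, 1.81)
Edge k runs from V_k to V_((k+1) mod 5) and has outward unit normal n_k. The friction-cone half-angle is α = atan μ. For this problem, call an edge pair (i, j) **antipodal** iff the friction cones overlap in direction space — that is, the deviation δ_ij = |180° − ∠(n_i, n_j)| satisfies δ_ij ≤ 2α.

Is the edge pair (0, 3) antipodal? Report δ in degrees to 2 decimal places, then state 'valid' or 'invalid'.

δ = 8.28°, valid

α = atan 0.8 = 38.66°;  2α = 77.32°
edge 0: e_0 = (+4.77, +0.12);  n_0 = (+0.0251, -0.9997)
edge 3: e_3 = (-3.75, +0.45);  n_3 = (+0.1191, +0.9929)
∠(n_0, n_3) = 171.72°
δ = |180° − 171.72°| = 8.28°
8.28° ≤ 2α = 77.32°  →  valid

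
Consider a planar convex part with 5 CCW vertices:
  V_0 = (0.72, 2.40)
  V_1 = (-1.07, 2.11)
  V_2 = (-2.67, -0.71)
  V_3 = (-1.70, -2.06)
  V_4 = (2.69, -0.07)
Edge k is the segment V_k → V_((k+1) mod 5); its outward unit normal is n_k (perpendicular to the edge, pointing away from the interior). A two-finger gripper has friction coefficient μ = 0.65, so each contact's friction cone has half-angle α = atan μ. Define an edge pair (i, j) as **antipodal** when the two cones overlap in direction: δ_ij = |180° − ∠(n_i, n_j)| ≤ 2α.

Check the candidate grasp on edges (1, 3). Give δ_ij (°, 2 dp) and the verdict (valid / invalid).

α = atan 0.65 = 33.02°;  2α = 66.05°
edge 1: e_1 = (-1.60, -2.82);  n_1 = (-0.8698, +0.4935)
edge 3: e_3 = (+4.39, +1.99);  n_3 = (+0.4129, -0.9108)
∠(n_1, n_3) = 143.95°
δ = |180° − 143.95°| = 36.05°
36.05° ≤ 2α = 66.05°  →  valid

δ = 36.05°, valid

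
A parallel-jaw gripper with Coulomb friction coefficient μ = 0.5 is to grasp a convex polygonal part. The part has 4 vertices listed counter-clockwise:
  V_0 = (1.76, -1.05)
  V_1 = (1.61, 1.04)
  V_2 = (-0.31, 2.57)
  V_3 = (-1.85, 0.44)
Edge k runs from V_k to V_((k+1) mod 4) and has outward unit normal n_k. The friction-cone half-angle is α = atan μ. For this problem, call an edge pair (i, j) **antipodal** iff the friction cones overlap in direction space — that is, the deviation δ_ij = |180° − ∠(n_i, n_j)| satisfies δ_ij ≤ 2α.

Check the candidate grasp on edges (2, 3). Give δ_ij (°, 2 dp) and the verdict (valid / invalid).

α = atan 0.5 = 26.57°;  2α = 53.13°
edge 2: e_2 = (-1.54, -2.13);  n_2 = (-0.8104, +0.5859)
edge 3: e_3 = (+3.61, -1.49);  n_3 = (-0.3815, -0.9244)
∠(n_2, n_3) = 103.44°
δ = |180° − 103.44°| = 76.56°
76.56° > 2α = 53.13°  →  invalid

δ = 76.56°, invalid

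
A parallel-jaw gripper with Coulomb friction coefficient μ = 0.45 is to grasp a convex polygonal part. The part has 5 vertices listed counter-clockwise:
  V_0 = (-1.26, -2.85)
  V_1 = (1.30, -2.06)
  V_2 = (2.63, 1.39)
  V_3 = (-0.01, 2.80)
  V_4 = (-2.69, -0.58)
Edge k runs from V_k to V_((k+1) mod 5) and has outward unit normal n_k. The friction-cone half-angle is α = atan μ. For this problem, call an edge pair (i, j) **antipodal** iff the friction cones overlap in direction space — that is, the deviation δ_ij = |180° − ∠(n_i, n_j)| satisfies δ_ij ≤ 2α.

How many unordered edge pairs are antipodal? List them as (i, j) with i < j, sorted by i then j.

α = atan 0.45 = 24.23°;  2α = 48.46°
n_0 = (+0.2949, -0.9555)
n_1 = (+0.9331, -0.3597)
n_2 = (+0.4711, +0.8821)
n_3 = (-0.7836, +0.6213)
n_4 = (-0.8461, -0.5330)
  (0,1): δ = 128.23°  ·
  (0,2): δ = 45.26°  ✓
  (0,3): δ = 34.44°  ✓
  (0,4): δ = 105.06°  ·
  (1,2): δ = 97.02°  ·
  (1,3): δ = 17.33°  ✓
  (1,4): δ = 53.29°  ·
  (2,3): δ = 100.30°  ·
  (2,4): δ = 29.68°  ✓
  (3,4): δ = 109.38°  ·
antipodal pairs: 4

count = 4; pairs: (0,2), (0,3), (1,3), (2,4)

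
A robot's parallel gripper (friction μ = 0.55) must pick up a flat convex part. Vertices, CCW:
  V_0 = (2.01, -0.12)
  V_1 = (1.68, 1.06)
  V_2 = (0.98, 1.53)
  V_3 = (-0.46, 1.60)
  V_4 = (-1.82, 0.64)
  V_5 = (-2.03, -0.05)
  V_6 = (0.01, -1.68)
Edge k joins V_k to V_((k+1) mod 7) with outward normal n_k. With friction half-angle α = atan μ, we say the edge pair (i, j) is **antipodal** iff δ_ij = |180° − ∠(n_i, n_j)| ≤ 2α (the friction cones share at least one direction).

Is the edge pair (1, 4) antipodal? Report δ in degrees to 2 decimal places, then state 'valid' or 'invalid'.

δ = 73.05°, invalid

α = atan 0.55 = 28.81°;  2α = 57.62°
edge 1: e_1 = (-0.70, +0.47);  n_1 = (+0.5574, +0.8302)
edge 4: e_4 = (-0.21, -0.69);  n_4 = (-0.9567, +0.2912)
∠(n_1, n_4) = 106.95°
δ = |180° − 106.95°| = 73.05°
73.05° > 2α = 57.62°  →  invalid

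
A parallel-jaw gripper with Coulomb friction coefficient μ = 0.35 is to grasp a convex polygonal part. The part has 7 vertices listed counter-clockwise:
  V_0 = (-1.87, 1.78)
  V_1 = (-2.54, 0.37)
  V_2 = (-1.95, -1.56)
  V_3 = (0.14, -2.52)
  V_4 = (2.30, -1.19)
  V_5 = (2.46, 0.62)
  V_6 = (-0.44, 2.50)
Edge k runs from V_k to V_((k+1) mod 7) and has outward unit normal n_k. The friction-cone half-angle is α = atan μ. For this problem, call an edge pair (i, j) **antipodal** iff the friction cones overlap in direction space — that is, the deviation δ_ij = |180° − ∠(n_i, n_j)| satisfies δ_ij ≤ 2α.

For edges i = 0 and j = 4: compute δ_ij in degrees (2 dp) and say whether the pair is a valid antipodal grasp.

α = atan 0.35 = 19.29°;  2α = 38.58°
edge 0: e_0 = (-0.67, -1.41);  n_0 = (-0.9032, +0.4292)
edge 4: e_4 = (+0.16, +1.81);  n_4 = (+0.9961, -0.0881)
∠(n_0, n_4) = 159.64°
δ = |180° − 159.64°| = 20.36°
20.36° ≤ 2α = 38.58°  →  valid

δ = 20.36°, valid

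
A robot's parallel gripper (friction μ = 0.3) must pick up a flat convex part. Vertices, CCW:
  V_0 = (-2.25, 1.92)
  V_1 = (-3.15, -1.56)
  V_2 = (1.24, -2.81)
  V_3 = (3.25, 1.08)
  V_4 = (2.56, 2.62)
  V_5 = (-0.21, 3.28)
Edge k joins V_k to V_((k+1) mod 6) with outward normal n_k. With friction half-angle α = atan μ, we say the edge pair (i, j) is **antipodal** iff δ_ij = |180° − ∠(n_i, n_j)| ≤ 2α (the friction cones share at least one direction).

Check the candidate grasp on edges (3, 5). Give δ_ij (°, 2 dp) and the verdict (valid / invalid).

α = atan 0.3 = 16.70°;  2α = 33.40°
edge 3: e_3 = (-0.69, +1.54);  n_3 = (+0.9126, +0.4089)
edge 5: e_5 = (-2.04, -1.36);  n_5 = (-0.5547, +0.8321)
∠(n_3, n_5) = 99.56°
δ = |180° − 99.56°| = 80.44°
80.44° > 2α = 33.40°  →  invalid

δ = 80.44°, invalid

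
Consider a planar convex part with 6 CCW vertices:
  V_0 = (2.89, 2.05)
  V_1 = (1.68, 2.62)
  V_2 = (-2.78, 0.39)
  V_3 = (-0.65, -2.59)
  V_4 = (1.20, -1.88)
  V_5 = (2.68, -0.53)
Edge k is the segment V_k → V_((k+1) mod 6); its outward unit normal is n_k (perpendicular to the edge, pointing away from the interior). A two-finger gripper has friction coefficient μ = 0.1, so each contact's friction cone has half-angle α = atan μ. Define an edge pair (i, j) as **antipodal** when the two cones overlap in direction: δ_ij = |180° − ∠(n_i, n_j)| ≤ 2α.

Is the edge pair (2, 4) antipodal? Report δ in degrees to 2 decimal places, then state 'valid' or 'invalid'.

α = atan 0.1 = 5.71°;  2α = 11.42°
edge 2: e_2 = (+2.13, -2.98);  n_2 = (-0.8135, -0.5815)
edge 4: e_4 = (+1.48, +1.35);  n_4 = (+0.6739, -0.7388)
∠(n_2, n_4) = 96.81°
δ = |180° − 96.81°| = 83.19°
83.19° > 2α = 11.42°  →  invalid

δ = 83.19°, invalid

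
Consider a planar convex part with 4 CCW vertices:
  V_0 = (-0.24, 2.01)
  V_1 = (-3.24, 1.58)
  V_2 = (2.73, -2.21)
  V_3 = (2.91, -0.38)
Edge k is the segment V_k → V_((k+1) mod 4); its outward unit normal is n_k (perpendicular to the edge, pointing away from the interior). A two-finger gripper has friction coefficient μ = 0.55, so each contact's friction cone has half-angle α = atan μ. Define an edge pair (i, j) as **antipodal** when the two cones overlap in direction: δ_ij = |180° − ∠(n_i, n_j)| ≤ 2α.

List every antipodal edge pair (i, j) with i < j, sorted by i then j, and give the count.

α = atan 0.55 = 28.81°;  2α = 57.62°
n_0 = (-0.1419, +0.9899)
n_1 = (-0.5360, -0.8442)
n_2 = (+0.9952, -0.0979)
n_3 = (+0.6044, +0.7966)
  (0,1): δ = 40.57°  ✓
  (0,2): δ = 76.23°  ·
  (0,3): δ = 134.65°  ·
  (1,2): δ = 63.21°  ·
  (1,3): δ = 4.78°  ✓
  (2,3): δ = 121.57°  ·
antipodal pairs: 2

count = 2; pairs: (0,1), (1,3)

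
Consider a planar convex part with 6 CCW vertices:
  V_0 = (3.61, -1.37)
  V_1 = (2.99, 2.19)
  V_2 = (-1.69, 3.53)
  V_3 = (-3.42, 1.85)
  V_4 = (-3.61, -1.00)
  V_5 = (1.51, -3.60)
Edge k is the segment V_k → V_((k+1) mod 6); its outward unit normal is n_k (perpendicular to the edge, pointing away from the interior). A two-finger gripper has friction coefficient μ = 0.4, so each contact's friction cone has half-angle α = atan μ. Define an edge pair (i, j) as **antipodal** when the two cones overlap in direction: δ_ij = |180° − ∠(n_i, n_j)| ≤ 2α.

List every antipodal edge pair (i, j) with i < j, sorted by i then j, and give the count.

count = 4; pairs: (0,3), (1,4), (2,5), (3,5)

α = atan 0.4 = 21.80°;  2α = 43.60°
n_0 = (+0.9852, +0.1716)
n_1 = (+0.2753, +0.9614)
n_2 = (-0.6967, +0.7174)
n_3 = (-0.9978, +0.0665)
n_4 = (-0.4528, -0.8916)
n_5 = (+0.7280, -0.6856)
  (0,1): δ = 115.86°  ·
  (0,2): δ = 55.72°  ·
  (0,3): δ = 13.69°  ✓
  (0,4): δ = 53.20°  ·
  (0,5): δ = 126.84°  ·
  (1,2): δ = 119.86°  ·
  (1,3): δ = 77.84°  ·
  (1,4): δ = 10.94°  ✓
  (1,5): δ = 62.70°  ·
  (2,3): δ = 137.97°  ·
  (2,4): δ = 71.08°  ·
  (2,5): δ = 2.56°  ✓
  (3,4): δ = 113.11°  ·
  (3,5): δ = 39.47°  ✓
  (4,5): δ = 106.36°  ·
antipodal pairs: 4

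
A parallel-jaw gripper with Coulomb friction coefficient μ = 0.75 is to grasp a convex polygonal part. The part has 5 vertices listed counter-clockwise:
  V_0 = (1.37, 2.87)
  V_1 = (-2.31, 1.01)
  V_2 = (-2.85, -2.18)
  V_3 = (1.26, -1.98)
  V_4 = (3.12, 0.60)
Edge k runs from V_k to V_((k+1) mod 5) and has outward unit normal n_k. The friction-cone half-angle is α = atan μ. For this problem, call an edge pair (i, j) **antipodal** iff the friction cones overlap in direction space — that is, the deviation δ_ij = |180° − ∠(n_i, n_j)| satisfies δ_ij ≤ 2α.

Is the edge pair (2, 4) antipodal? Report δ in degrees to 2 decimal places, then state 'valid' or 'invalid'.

δ = 55.16°, valid

α = atan 0.75 = 36.87°;  2α = 73.74°
edge 2: e_2 = (+4.11, +0.20);  n_2 = (+0.0486, -0.9988)
edge 4: e_4 = (-1.75, +2.27);  n_4 = (+0.7920, +0.6106)
∠(n_2, n_4) = 124.84°
δ = |180° − 124.84°| = 55.16°
55.16° ≤ 2α = 73.74°  →  valid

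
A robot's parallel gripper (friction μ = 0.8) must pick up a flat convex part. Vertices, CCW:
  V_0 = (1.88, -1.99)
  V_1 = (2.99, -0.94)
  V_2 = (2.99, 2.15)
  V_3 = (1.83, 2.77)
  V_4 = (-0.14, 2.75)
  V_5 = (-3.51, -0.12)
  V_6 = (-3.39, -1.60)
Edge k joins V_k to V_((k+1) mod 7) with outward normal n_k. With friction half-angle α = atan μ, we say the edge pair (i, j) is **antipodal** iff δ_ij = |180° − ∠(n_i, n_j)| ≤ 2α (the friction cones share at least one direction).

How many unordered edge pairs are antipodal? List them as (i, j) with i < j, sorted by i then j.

α = atan 0.8 = 38.66°;  2α = 77.32°
n_0 = (+0.6872, -0.7265)
n_1 = (+1.0000, -0.0000)
n_2 = (+0.4714, +0.8819)
n_3 = (-0.0102, +0.9999)
n_4 = (-0.6484, +0.7613)
n_5 = (-0.9967, -0.0808)
n_6 = (-0.0738, -0.9973)
  (0,1): δ = 133.41°  ·
  (0,2): δ = 71.53°  ✓
  (0,3): δ = 42.83°  ✓
  (0,4): δ = 2.99°  ✓
  (0,5): δ = 51.23°  ✓
  (0,6): δ = 132.36°  ·
  (1,2): δ = 118.12°  ·
  (1,3): δ = 89.42°  ·
  (1,4): δ = 49.58°  ✓
  (1,5): δ = 4.64°  ✓
  (1,6): δ = 85.77°  ·
  (2,3): δ = 151.29°  ·
  (2,4): δ = 111.46°  ·
  (2,5): δ = 57.24°  ✓
  (2,6): δ = 23.89°  ✓
  (3,4): δ = 140.16°  ·
  (3,5): δ = 85.95°  ·
  (3,6): δ = 4.81°  ✓
  (4,5): δ = 125.78°  ·
  (4,6): δ = 44.65°  ✓
  (5,6): δ = 98.87°  ·
antipodal pairs: 10

count = 10; pairs: (0,2), (0,3), (0,4), (0,5), (1,4), (1,5), (2,5), (2,6), (3,6), (4,6)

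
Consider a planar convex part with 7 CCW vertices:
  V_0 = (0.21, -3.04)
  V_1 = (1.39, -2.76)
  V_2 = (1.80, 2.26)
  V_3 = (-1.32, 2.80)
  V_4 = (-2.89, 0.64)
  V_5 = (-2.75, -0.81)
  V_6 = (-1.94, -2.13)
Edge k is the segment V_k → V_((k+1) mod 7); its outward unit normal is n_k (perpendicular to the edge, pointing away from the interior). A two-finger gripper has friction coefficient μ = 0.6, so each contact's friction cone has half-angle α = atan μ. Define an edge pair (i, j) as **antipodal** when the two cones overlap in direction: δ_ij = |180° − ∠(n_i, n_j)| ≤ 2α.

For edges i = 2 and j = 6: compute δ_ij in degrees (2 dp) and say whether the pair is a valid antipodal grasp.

δ = 13.12°, valid

α = atan 0.6 = 30.96°;  2α = 61.93°
edge 2: e_2 = (-3.12, +0.54);  n_2 = (+0.1705, +0.9854)
edge 6: e_6 = (+2.15, -0.91);  n_6 = (-0.3898, -0.9209)
∠(n_2, n_6) = 166.88°
δ = |180° − 166.88°| = 13.12°
13.12° ≤ 2α = 61.93°  →  valid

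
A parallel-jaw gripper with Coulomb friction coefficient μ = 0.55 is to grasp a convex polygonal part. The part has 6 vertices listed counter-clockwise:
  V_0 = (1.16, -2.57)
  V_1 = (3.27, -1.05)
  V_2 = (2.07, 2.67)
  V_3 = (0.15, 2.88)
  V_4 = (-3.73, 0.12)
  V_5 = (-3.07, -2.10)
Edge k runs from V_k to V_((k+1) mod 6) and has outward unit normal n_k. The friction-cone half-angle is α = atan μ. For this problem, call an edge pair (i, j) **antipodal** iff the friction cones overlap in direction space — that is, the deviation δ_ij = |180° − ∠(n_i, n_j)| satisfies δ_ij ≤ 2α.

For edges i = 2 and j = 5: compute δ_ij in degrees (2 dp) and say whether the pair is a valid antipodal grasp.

δ = 0.10°, valid

α = atan 0.55 = 28.81°;  2α = 57.62°
edge 2: e_2 = (-1.92, +0.21);  n_2 = (+0.1087, +0.9941)
edge 5: e_5 = (+4.23, -0.47);  n_5 = (-0.1104, -0.9939)
∠(n_2, n_5) = 179.90°
δ = |180° − 179.90°| = 0.10°
0.10° ≤ 2α = 57.62°  →  valid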